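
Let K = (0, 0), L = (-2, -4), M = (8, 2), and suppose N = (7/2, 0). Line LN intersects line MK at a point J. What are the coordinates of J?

Barycentric coordinates of N with respect to KLM: (1/4, 1/4, 1/2).
On side MK the L-coordinate is zero; dropping N's L-weight 1/4 and renormalizing the remaining 1/2 : 1/4 gives weights 2/3, 1/3 on M, K.
J = (2/3)·(8, 2) + (1/3)·(0, 0) = (16/3, 4/3).

(16/3, 4/3)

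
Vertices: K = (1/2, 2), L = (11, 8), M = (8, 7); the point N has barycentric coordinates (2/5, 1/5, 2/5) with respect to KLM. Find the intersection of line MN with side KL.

Line MN meets KL where the M-coordinate vanishes; zeroing N's M-weight and renormalizing leaves K, L-weights 2/5 : 1/5 → (2/3, 1/3).
So J = (2/3)·K + (1/3)·L = (4, 4).

(4, 4)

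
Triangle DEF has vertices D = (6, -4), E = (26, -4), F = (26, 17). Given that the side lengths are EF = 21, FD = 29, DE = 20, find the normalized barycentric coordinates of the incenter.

The incenter has barycentric coordinates proportional to the opposite side lengths: (21 : 29 : 20).
Normalizing by 21+29+20 = 70 gives (3/10, 29/70, 2/7).

(3/10, 29/70, 2/7)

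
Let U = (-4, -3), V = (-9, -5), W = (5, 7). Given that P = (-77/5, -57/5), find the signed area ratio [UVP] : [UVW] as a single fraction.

-3/5

[UVW] = ½·((-4)·(-5−7) + (-9)·(7−(-3)) + 5·(-3−(-5))) = ½·(48 − 90 + 10) = -16.
[UVP] = ½·((-4)·(-5−(-57/5)) + (-9)·(-57/5−(-3)) + (-77/5)·(-3−(-5))) = ½·(-128/5 + 378/5 − 154/5) = 48/5, so the ratio is (48/5)/(-16) = -3/5.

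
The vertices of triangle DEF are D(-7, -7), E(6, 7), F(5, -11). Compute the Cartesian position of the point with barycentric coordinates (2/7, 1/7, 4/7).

G = (2/7)·D + (1/7)·E + (4/7)·F.
x-coordinate: (2/7)·(-7) + (1/7)·6 + (4/7)·5 = 12/7.
y-coordinate: (2/7)·(-7) + (1/7)·7 + (4/7)·(-11) = -51/7.

(12/7, -51/7)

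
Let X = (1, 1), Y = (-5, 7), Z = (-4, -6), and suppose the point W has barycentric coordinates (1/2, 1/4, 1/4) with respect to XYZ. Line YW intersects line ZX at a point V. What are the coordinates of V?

(-2/3, -4/3)

Line YW meets ZX where the Y-coordinate vanishes; zeroing W's Y-weight and renormalizing leaves Z, X-weights 1/4 : 1/2 → (1/3, 2/3).
So V = (1/3)·Z + (2/3)·X = (-2/3, -4/3).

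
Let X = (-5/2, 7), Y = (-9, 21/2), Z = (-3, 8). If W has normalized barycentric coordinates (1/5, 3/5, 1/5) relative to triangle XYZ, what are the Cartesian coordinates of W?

W = (1/5)·X + (3/5)·Y + (1/5)·Z.
x-coordinate: (1/5)·(-5/2) + (3/5)·(-9) + (1/5)·(-3) = -13/2.
y-coordinate: (1/5)·7 + (3/5)·(21/2) + (1/5)·8 = 93/10.

(-13/2, 93/10)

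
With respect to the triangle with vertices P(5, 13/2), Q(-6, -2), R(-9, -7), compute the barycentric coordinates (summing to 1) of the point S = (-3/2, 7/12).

Signed area of the reference triangle: [PQR] = ½·(5·(-2−(-7)) + (-6)·(-7−(13/2)) + (-9)·(13/2−(-2))) = ½·(25 + 81 − 153/2) = 59/4.
[SQR] = ½·((-3/2)·(-2−(-7)) + (-6)·(-7−(7/12)) + (-9)·(7/12−(-2))) = ½·(-15/2 + 91/2 − 93/4) = 59/8, so the P-coordinate is (59/8)/(59/4) = 1/2.
[PSR] = ½·(5·(7/12−(-7)) + (-3/2)·(-7−(13/2)) + (-9)·(13/2−(7/12))) = ½·(455/12 + 81/4 − 213/4) = 59/24, so the Q-coordinate is 1/6.
[PQS] = ½·(5·(-2−(7/12)) + (-6)·(7/12−(13/2)) + (-3/2)·(13/2−(-2))) = ½·(-155/12 + 71/2 − 51/4) = 59/12, so the R-coordinate is 1/3.
Check: 1/2 + 1/6 + 1/3 = 1.

(1/2, 1/6, 1/3)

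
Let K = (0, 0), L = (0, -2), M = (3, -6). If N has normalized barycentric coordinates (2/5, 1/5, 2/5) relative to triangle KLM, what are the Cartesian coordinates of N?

(6/5, -14/5)

N = (2/5)·K + (1/5)·L + (2/5)·M.
x-coordinate: (2/5)·0 + (1/5)·0 + (2/5)·3 = 6/5.
y-coordinate: (2/5)·0 + (1/5)·(-2) + (2/5)·(-6) = -14/5.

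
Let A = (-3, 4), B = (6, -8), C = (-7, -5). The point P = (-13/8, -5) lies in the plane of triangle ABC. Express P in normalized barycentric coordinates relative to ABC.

(1/8, 3/8, 1/2)

Signed area of the reference triangle: [ABC] = ½·((-3)·(-8−(-5)) + 6·(-5−4) + (-7)·(4−(-8))) = ½·(9 − 54 − 84) = -129/2.
[PBC] = ½·((-13/8)·(-8−(-5)) + 6·(-5−(-5)) + (-7)·(-5−(-8))) = ½·(39/8 + 0 − 21) = -129/16, so the A-coordinate is (-129/16)/(-129/2) = 1/8.
[APC] = ½·((-3)·(-5−(-5)) + (-13/8)·(-5−4) + (-7)·(4−(-5))) = ½·(0 + 117/8 − 63) = -387/16, so the B-coordinate is 3/8.
[ABP] = ½·((-3)·(-8−(-5)) + 6·(-5−4) + (-13/8)·(4−(-8))) = ½·(9 − 54 − 39/2) = -129/4, so the C-coordinate is 1/2.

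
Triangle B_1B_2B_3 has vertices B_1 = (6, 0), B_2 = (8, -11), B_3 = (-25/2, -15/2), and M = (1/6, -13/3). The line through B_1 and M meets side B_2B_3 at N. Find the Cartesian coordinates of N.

Barycentric coordinates of M with respect to B_1B_2B_3: (1/2, 1/6, 1/3).
On side B_2B_3 the B_1-coordinate is zero; dropping M's B_1-weight 1/2 and renormalizing the remaining 1/6 : 1/3 gives weights 1/3, 2/3 on B_2, B_3.
N = (1/3)·(8, -11) + (2/3)·(-25/2, -15/2) = (-17/3, -26/3).

(-17/3, -26/3)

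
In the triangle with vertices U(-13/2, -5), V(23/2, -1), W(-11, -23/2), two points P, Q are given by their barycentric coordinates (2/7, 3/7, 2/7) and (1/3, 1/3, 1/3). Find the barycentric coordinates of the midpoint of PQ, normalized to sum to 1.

(13/42, 8/21, 13/42)

Since both coordinate triples sum to 1, the midpoint's barycentrics are the componentwise average.
(2/7+1/3)/2 = 13/42; similarly 8/21 and 13/42.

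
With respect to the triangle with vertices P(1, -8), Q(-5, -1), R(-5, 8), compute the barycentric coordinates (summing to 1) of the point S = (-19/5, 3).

Signed area of the reference triangle: [PQR] = ½·(1·(-1−8) + (-5)·(8−(-8)) + (-5)·(-8−(-1))) = ½·(-9 − 80 + 35) = -27.
[SQR] = ½·((-19/5)·(-1−8) + (-5)·(8−3) + (-5)·(3−(-1))) = ½·(171/5 − 25 − 20) = -27/5, so the P-coordinate is (-27/5)/(-27) = 1/5.
[PSR] = ½·(1·(3−8) + (-19/5)·(8−(-8)) + (-5)·(-8−3)) = ½·(-5 − 304/5 + 55) = -27/5, so the Q-coordinate is 1/5.
[PQS] = ½·(1·(-1−3) + (-5)·(3−(-8)) + (-19/5)·(-8−(-1))) = ½·(-4 − 55 + 133/5) = -81/5, so the R-coordinate is 3/5.
Check: 1/5 + 1/5 + 3/5 = 1.

(1/5, 1/5, 3/5)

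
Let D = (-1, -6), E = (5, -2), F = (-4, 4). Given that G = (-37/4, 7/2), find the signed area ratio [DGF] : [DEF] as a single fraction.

-3/4

[DEF] = ½·((-1)·(-2−4) + 5·(4−(-6)) + (-4)·(-6−(-2))) = ½·(6 + 50 + 16) = 36.
[DGF] = ½·((-1)·(7/2−4) + (-37/4)·(4−(-6)) + (-4)·(-6−(7/2))) = ½·(1/2 − 185/2 + 38) = -27, so the ratio is (-27)/36 = -3/4.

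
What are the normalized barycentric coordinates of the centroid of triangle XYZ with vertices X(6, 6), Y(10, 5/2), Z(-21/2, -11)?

The centroid is the average of the vertices, so each weight is 1/3.

(1/3, 1/3, 1/3)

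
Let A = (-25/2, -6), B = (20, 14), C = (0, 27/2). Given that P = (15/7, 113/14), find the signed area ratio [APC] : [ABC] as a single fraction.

2/7

[ABC] = ½·((-25/2)·(14−(27/2)) + 20·(27/2−(-6)) + 0·(-6−14)) = ½·(-25/4 + 390 + 0) = 1535/8.
[APC] = ½·((-25/2)·(113/14−(27/2)) + (15/7)·(27/2−(-6)) + 0·(-6−(113/14))) = ½·(475/7 + 585/14 + 0) = 1535/28, so the ratio is (1535/28)/(1535/8) = 2/7.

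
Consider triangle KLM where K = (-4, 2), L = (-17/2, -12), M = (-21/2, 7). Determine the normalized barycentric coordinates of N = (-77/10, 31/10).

(2/5, 1/10, 1/2)

Signed area of the reference triangle: [KLM] = ½·((-4)·(-12−7) + (-17/2)·(7−2) + (-21/2)·(2−(-12))) = ½·(76 − 85/2 − 147) = -227/4.
[NLM] = ½·((-77/10)·(-12−7) + (-17/2)·(7−(31/10)) + (-21/2)·(31/10−(-12))) = ½·(1463/10 − 663/20 − 3171/20) = -227/10, so the K-coordinate is (-227/10)/(-227/4) = 2/5.
[KNM] = ½·((-4)·(31/10−7) + (-77/10)·(7−2) + (-21/2)·(2−(31/10))) = ½·(78/5 − 77/2 + 231/20) = -227/40, so the L-coordinate is 1/10.
[KLN] = ½·((-4)·(-12−(31/10)) + (-17/2)·(31/10−2) + (-77/10)·(2−(-12))) = ½·(302/5 − 187/20 − 539/5) = -227/8, so the M-coordinate is 1/2.
Check: 2/5 + 1/10 + 1/2 = 1.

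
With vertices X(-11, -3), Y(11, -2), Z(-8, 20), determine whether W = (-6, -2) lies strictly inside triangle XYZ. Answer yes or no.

Barycentric coordinates of W: (374/503, 112/503, 17/503).
The three coordinates are positive, positive, positive; a point is interior exactly when all three are positive.

yes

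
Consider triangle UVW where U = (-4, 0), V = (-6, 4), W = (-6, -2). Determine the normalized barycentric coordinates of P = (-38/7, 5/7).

(2/7, 5/14, 5/14)

Signed area of the reference triangle: [UVW] = ½·((-4)·(4−(-2)) + (-6)·(-2−0) + (-6)·(0−4)) = ½·(-24 + 12 + 24) = 6.
[PVW] = ½·((-38/7)·(4−(-2)) + (-6)·(-2−(5/7)) + (-6)·(5/7−4)) = ½·(-228/7 + 114/7 + 138/7) = 12/7, so the U-coordinate is (12/7)/6 = 2/7.
[UPW] = ½·((-4)·(5/7−(-2)) + (-38/7)·(-2−0) + (-6)·(0−(5/7))) = ½·(-76/7 + 76/7 + 30/7) = 15/7, so the V-coordinate is 5/14.
[UVP] = ½·((-4)·(4−(5/7)) + (-6)·(5/7−0) + (-38/7)·(0−4)) = ½·(-92/7 − 30/7 + 152/7) = 15/7, so the W-coordinate is 5/14.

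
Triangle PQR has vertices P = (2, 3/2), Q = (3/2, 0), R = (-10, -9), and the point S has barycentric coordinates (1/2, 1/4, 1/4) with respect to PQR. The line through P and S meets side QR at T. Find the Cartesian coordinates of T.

Line PS meets QR where the P-coordinate vanishes; zeroing S's P-weight and renormalizing leaves Q, R-weights 1/4 : 1/4 → (1/2, 1/2).
So T = (1/2)·Q + (1/2)·R = (-17/4, -9/2).

(-17/4, -9/2)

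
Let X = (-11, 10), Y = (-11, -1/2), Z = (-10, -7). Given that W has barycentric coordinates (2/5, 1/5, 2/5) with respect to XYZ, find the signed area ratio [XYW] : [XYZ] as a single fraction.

2/5

The signed ratio [XYW]/[XYZ] equals the barycentric coordinate of W at vertex Z, which is 2/5.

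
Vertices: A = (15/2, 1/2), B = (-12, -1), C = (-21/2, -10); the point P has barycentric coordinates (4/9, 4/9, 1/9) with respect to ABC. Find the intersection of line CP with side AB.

(-9/4, -1/4)

Line CP meets AB where the C-coordinate vanishes; zeroing P's C-weight and renormalizing leaves A, B-weights 4/9 : 4/9 → (1/2, 1/2).
So Q = (1/2)·A + (1/2)·B = (-9/4, -1/4).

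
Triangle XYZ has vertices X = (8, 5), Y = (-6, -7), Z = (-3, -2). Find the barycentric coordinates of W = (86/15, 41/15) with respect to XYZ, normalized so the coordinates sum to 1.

Signed area of the reference triangle: [XYZ] = ½·(8·(-7−(-2)) + (-6)·(-2−5) + (-3)·(5−(-7))) = ½·(-40 + 42 − 36) = -17.
[WYZ] = ½·((86/15)·(-7−(-2)) + (-6)·(-2−(41/15)) + (-3)·(41/15−(-7))) = ½·(-86/3 + 142/5 − 146/5) = -221/15, so the X-coordinate is (-221/15)/(-17) = 13/15.
[XWZ] = ½·(8·(41/15−(-2)) + (86/15)·(-2−5) + (-3)·(5−(41/15))) = ½·(568/15 − 602/15 − 34/5) = -68/15, so the Y-coordinate is 4/15.
[XYW] = ½·(8·(-7−(41/15)) + (-6)·(41/15−5) + (86/15)·(5−(-7))) = ½·(-1168/15 + 68/5 + 344/5) = 34/15, so the Z-coordinate is -2/15.

(13/15, 4/15, -2/15)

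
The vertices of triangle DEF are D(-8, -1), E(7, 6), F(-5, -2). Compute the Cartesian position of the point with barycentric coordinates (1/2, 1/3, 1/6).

G = (1/2)·D + (1/3)·E + (1/6)·F.
x-coordinate: (1/2)·(-8) + (1/3)·7 + (1/6)·(-5) = -5/2.
y-coordinate: (1/2)·(-1) + (1/3)·6 + (1/6)·(-2) = 7/6.

(-5/2, 7/6)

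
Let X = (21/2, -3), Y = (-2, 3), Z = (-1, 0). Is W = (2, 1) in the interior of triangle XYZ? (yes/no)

Barycentric coordinates of W: (20/63, 41/63, 2/63).
The three coordinates are positive, positive, positive; a point is interior exactly when all three are positive.

yes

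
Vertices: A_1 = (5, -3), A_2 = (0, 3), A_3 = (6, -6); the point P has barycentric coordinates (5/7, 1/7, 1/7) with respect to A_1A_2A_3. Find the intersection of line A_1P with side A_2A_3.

Line A_1P meets A_2A_3 where the A_1-coordinate vanishes; zeroing P's A_1-weight and renormalizing leaves A_2, A_3-weights 1/7 : 1/7 → (1/2, 1/2).
So Q = (1/2)·A_2 + (1/2)·A_3 = (3, -3/2).

(3, -3/2)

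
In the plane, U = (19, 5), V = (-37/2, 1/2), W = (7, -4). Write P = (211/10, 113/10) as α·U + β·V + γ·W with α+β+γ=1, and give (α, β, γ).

(8/5, 1/5, -4/5)

Signed area of the reference triangle: [UVW] = ½·(19·(1/2−(-4)) + (-37/2)·(-4−5) + 7·(5−(1/2))) = ½·(171/2 + 333/2 + 63/2) = 567/4.
[PVW] = ½·((211/10)·(1/2−(-4)) + (-37/2)·(-4−(113/10)) + 7·(113/10−(1/2))) = ½·(1899/20 + 5661/20 + 378/5) = 1134/5, so the U-coordinate is (1134/5)/(567/4) = 8/5.
[UPW] = ½·(19·(113/10−(-4)) + (211/10)·(-4−5) + 7·(5−(113/10))) = ½·(2907/10 − 1899/10 − 441/10) = 567/20, so the V-coordinate is 1/5.
[UVP] = ½·(19·(1/2−(113/10)) + (-37/2)·(113/10−5) + (211/10)·(5−(1/2))) = ½·(-1026/5 − 2331/20 + 1899/20) = -567/5, so the W-coordinate is -4/5.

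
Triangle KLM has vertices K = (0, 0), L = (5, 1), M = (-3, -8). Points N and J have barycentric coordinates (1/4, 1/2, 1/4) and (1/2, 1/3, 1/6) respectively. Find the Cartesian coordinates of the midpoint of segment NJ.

(35/24, -5/4)

Barycentric coordinates of the midpoint are the average: (3/8, 5/12, 5/24).
Converting: (3/8)·K + (5/12)·L + (5/24)·M = (35/24, -5/4).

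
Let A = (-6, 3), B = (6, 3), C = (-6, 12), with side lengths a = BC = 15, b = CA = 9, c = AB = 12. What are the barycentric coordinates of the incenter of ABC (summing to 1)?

The incenter has barycentric coordinates proportional to the opposite side lengths: (15 : 9 : 12).
Normalizing by 15+9+12 = 36 gives (5/12, 1/4, 1/3).

(5/12, 1/4, 1/3)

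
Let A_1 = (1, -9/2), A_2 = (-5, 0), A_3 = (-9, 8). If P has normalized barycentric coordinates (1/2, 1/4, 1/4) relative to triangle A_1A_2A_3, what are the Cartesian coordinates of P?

P = (1/2)·A_1 + (1/4)·A_2 + (1/4)·A_3.
x-coordinate: (1/2)·1 + (1/4)·(-5) + (1/4)·(-9) = -3.
y-coordinate: (1/2)·(-9/2) + (1/4)·0 + (1/4)·8 = -1/4.

(-3, -1/4)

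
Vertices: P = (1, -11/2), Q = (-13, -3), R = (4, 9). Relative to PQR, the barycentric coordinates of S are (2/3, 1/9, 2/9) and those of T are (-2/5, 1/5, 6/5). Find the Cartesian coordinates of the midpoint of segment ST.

(43/45, 26/5)

Barycentric coordinates of the midpoint are the average: (2/15, 7/45, 32/45).
Converting: (2/15)·P + (7/45)·Q + (32/45)·R = (43/45, 26/5).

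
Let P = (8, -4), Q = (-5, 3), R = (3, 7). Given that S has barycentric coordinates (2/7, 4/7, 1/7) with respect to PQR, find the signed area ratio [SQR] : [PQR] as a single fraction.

2/7

The signed ratio [SQR]/[PQR] equals the barycentric coordinate of S at vertex P, which is 2/7.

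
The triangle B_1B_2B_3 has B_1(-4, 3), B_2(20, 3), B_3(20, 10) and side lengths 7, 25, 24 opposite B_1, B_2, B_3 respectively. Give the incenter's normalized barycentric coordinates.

The incenter has barycentric coordinates proportional to the opposite side lengths: (7 : 25 : 24).
Normalizing by 7+25+24 = 56 gives (1/8, 25/56, 3/7).

(1/8, 25/56, 3/7)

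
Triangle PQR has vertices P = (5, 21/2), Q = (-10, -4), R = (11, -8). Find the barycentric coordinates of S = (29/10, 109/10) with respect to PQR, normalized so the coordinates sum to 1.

Signed area of the reference triangle: [PQR] = ½·(5·(-4−(-8)) + (-10)·(-8−(21/2)) + 11·(21/2−(-4))) = ½·(20 + 185 + 319/2) = 729/4.
[SQR] = ½·((29/10)·(-4−(-8)) + (-10)·(-8−(109/10)) + 11·(109/10−(-4))) = ½·(58/5 + 189 + 1639/10) = 729/4, so the P-coordinate is (729/4)/(729/4) = 1.
[PSR] = ½·(5·(109/10−(-8)) + (29/10)·(-8−(21/2)) + 11·(21/2−(109/10))) = ½·(189/2 − 1073/20 − 22/5) = 729/40, so the Q-coordinate is 1/10.
[PQS] = ½·(5·(-4−(109/10)) + (-10)·(109/10−(21/2)) + (29/10)·(21/2−(-4))) = ½·(-149/2 − 4 + 841/20) = -729/40, so the R-coordinate is -1/10.

(1, 1/10, -1/10)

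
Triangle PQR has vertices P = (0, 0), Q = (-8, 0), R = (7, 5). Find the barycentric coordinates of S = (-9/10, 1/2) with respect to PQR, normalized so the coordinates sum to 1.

Signed area of the reference triangle: [PQR] = ½·(0·(0−5) + (-8)·(5−0) + 7·(0−0)) = ½·(0 − 40 + 0) = -20.
[SQR] = ½·((-9/10)·(0−5) + (-8)·(5−(1/2)) + 7·(1/2−0)) = ½·(9/2 − 36 + 7/2) = -14, so the P-coordinate is (-14)/(-20) = 7/10.
[PSR] = ½·(0·(1/2−5) + (-9/10)·(5−0) + 7·(0−(1/2))) = ½·(0 − 9/2 − 7/2) = -4, so the Q-coordinate is 1/5.
[PQS] = ½·(0·(0−(1/2)) + (-8)·(1/2−0) + (-9/10)·(0−0)) = ½·(0 − 4 + 0) = -2, so the R-coordinate is 1/10.
Check: 7/10 + 1/5 + 1/10 = 1.

(7/10, 1/5, 1/10)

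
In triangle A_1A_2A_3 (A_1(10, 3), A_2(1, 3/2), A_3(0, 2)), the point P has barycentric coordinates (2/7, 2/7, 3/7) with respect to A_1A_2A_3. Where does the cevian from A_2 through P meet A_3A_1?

(4, 12/5)

Line A_2P meets A_3A_1 where the A_2-coordinate vanishes; zeroing P's A_2-weight and renormalizing leaves A_3, A_1-weights 3/7 : 2/7 → (3/5, 2/5).
So Q = (3/5)·A_3 + (2/5)·A_1 = (4, 12/5).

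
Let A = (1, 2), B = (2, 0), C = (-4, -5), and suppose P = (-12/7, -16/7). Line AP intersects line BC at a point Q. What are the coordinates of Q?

(-14/5, -4)

Barycentric coordinates of P with respect to ABC: (2/7, 1/7, 4/7).
On side BC the A-coordinate is zero; dropping P's A-weight 2/7 and renormalizing the remaining 1/7 : 4/7 gives weights 1/5, 4/5 on B, C.
Q = (1/5)·(2, 0) + (4/5)·(-4, -5) = (-14/5, -4).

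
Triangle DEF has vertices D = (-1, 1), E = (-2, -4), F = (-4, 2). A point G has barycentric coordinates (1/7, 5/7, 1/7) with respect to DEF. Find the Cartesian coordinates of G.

G = (1/7)·D + (5/7)·E + (1/7)·F.
x-coordinate: (1/7)·(-1) + (5/7)·(-2) + (1/7)·(-4) = -15/7.
y-coordinate: (1/7)·1 + (5/7)·(-4) + (1/7)·2 = -17/7.

(-15/7, -17/7)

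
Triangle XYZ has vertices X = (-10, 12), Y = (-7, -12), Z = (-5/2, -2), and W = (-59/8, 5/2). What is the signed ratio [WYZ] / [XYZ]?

[XYZ] = ½·((-10)·(-12−(-2)) + (-7)·(-2−12) + (-5/2)·(12−(-12))) = ½·(100 + 98 − 60) = 69.
[WYZ] = ½·((-59/8)·(-12−(-2)) + (-7)·(-2−(5/2)) + (-5/2)·(5/2−(-12))) = ½·(295/4 + 63/2 − 145/4) = 69/2, so the ratio is (69/2)/69 = 1/2.

1/2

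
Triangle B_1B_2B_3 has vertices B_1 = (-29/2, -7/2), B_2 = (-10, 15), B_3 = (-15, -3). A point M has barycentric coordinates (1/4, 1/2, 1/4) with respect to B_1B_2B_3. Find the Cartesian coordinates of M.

(-99/8, 47/8)

M = (1/4)·B_1 + (1/2)·B_2 + (1/4)·B_3.
x-coordinate: (1/4)·(-29/2) + (1/2)·(-10) + (1/4)·(-15) = -99/8.
y-coordinate: (1/4)·(-7/2) + (1/2)·15 + (1/4)·(-3) = 47/8.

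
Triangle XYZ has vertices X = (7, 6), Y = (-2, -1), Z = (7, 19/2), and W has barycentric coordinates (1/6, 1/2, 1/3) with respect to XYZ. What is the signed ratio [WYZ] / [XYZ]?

1/6

The signed ratio [WYZ]/[XYZ] equals the barycentric coordinate of W at vertex X, which is 1/6.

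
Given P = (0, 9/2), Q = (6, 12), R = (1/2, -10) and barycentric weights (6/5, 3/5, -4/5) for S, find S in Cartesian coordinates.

(16/5, 103/5)

S = (6/5)·P + (3/5)·Q + (-4/5)·R.
x-coordinate: (6/5)·0 + (3/5)·6 + (-4/5)·(1/2) = 16/5.
y-coordinate: (6/5)·(9/2) + (3/5)·12 + (-4/5)·(-10) = 103/5.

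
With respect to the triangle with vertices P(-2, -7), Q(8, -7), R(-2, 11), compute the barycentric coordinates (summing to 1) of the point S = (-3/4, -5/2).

(5/8, 1/8, 1/4)

Signed area of the reference triangle: [PQR] = ½·((-2)·(-7−11) + 8·(11−(-7)) + (-2)·(-7−(-7))) = ½·(36 + 144 + 0) = 90.
[SQR] = ½·((-3/4)·(-7−11) + 8·(11−(-5/2)) + (-2)·(-5/2−(-7))) = ½·(27/2 + 108 − 9) = 225/4, so the P-coordinate is (225/4)/90 = 5/8.
[PSR] = ½·((-2)·(-5/2−11) + (-3/4)·(11−(-7)) + (-2)·(-7−(-5/2))) = ½·(27 − 27/2 + 9) = 45/4, so the Q-coordinate is 1/8.
[PQS] = ½·((-2)·(-7−(-5/2)) + 8·(-5/2−(-7)) + (-3/4)·(-7−(-7))) = ½·(9 + 36 + 0) = 45/2, so the R-coordinate is 1/4.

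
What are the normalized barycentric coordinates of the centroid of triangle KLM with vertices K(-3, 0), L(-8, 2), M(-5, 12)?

(1/3, 1/3, 1/3)

The centroid is the average of the vertices, so each weight is 1/3.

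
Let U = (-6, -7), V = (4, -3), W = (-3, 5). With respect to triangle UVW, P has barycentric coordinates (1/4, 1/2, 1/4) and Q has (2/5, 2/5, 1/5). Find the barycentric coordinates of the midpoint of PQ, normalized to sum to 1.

(13/40, 9/20, 9/40)

Since both coordinate triples sum to 1, the midpoint's barycentrics are the componentwise average.
(1/4+2/5)/2 = 13/40; similarly 9/20 and 9/40.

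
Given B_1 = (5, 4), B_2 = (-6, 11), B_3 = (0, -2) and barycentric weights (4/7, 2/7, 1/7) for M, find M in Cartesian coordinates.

M = (4/7)·B_1 + (2/7)·B_2 + (1/7)·B_3.
x-coordinate: (4/7)·5 + (2/7)·(-6) + (1/7)·0 = 8/7.
y-coordinate: (4/7)·4 + (2/7)·11 + (1/7)·(-2) = 36/7.

(8/7, 36/7)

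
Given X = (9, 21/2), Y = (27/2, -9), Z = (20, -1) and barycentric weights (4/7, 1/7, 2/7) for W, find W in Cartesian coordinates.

W = (4/7)·X + (1/7)·Y + (2/7)·Z.
x-coordinate: (4/7)·9 + (1/7)·(27/2) + (2/7)·20 = 179/14.
y-coordinate: (4/7)·(21/2) + (1/7)·(-9) + (2/7)·(-1) = 31/7.

(179/14, 31/7)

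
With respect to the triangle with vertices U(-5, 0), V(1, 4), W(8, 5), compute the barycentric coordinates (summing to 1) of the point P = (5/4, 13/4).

Signed area of the reference triangle: [UVW] = ½·((-5)·(4−5) + 1·(5−0) + 8·(0−4)) = ½·(5 + 5 − 32) = -11.
[PVW] = ½·((5/4)·(4−5) + 1·(5−(13/4)) + 8·(13/4−4)) = ½·(-5/4 + 7/4 − 6) = -11/4, so the U-coordinate is (-11/4)/(-11) = 1/4.
[UPW] = ½·((-5)·(13/4−5) + (5/4)·(5−0) + 8·(0−(13/4))) = ½·(35/4 + 25/4 − 26) = -11/2, so the V-coordinate is 1/2.
[UVP] = ½·((-5)·(4−(13/4)) + 1·(13/4−0) + (5/4)·(0−4)) = ½·(-15/4 + 13/4 − 5) = -11/4, so the W-coordinate is 1/4.

(1/4, 1/2, 1/4)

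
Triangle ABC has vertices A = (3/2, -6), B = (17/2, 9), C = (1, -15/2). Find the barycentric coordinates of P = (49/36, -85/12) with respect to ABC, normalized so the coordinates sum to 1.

Signed area of the reference triangle: [ABC] = ½·((3/2)·(9−(-15/2)) + (17/2)·(-15/2−(-6)) + 1·(-6−9)) = ½·(99/4 − 51/4 − 15) = -3/2.
[PBC] = ½·((49/36)·(9−(-15/2)) + (17/2)·(-15/2−(-85/12)) + 1·(-85/12−9)) = ½·(539/24 − 85/24 − 193/12) = 17/12, so the A-coordinate is (17/12)/(-3/2) = -17/18.
[APC] = ½·((3/2)·(-85/12−(-15/2)) + (49/36)·(-15/2−(-6)) + 1·(-6−(-85/12))) = ½·(5/8 − 49/24 + 13/12) = -1/6, so the B-coordinate is 1/9.
[ABP] = ½·((3/2)·(9−(-85/12)) + (17/2)·(-85/12−(-6)) + (49/36)·(-6−9)) = ½·(193/8 − 221/24 − 245/12) = -11/4, so the C-coordinate is 11/6.
Check: -17/18 + 1/9 + 11/6 = 1.

(-17/18, 1/9, 11/6)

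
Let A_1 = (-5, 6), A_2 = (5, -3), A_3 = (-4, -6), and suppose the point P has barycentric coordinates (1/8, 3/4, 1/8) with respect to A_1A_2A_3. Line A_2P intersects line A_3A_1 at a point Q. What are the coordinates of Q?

Line A_2P meets A_3A_1 where the A_2-coordinate vanishes; zeroing P's A_2-weight and renormalizing leaves A_3, A_1-weights 1/8 : 1/8 → (1/2, 1/2).
So Q = (1/2)·A_3 + (1/2)·A_1 = (-9/2, 0).

(-9/2, 0)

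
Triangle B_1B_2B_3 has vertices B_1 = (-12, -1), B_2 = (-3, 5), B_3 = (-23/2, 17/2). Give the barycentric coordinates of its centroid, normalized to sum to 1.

The centroid is the average of the vertices, so each weight is 1/3.

(1/3, 1/3, 1/3)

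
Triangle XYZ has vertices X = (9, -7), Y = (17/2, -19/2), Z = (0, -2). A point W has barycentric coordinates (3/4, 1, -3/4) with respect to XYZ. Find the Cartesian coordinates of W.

(61/4, -53/4)

W = (3/4)·X + 1·Y + (-3/4)·Z.
x-coordinate: (3/4)·9 + 1·(17/2) + (-3/4)·0 = 61/4.
y-coordinate: (3/4)·(-7) + 1·(-19/2) + (-3/4)·(-2) = -53/4.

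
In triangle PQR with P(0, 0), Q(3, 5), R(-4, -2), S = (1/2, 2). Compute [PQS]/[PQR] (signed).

1/4

[PQR] = ½·(0·(5−(-2)) + 3·(-2−0) + (-4)·(0−5)) = ½·(0 − 6 + 20) = 7.
[PQS] = ½·(0·(5−2) + 3·(2−0) + (1/2)·(0−5)) = ½·(0 + 6 − 5/2) = 7/4, so the ratio is (7/4)/7 = 1/4.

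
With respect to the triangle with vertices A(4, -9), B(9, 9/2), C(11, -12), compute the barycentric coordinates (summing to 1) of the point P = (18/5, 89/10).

(11/15, 17/15, -13/15)

Signed area of the reference triangle: [ABC] = ½·(4·(9/2−(-12)) + 9·(-12−(-9)) + 11·(-9−(9/2))) = ½·(66 − 27 − 297/2) = -219/4.
[PBC] = ½·((18/5)·(9/2−(-12)) + 9·(-12−(89/10)) + 11·(89/10−(9/2))) = ½·(297/5 − 1881/10 + 242/5) = -803/20, so the A-coordinate is (-803/20)/(-219/4) = 11/15.
[APC] = ½·(4·(89/10−(-12)) + (18/5)·(-12−(-9)) + 11·(-9−(89/10))) = ½·(418/5 − 54/5 − 1969/10) = -1241/20, so the B-coordinate is 17/15.
[ABP] = ½·(4·(9/2−(89/10)) + 9·(89/10−(-9)) + (18/5)·(-9−(9/2))) = ½·(-88/5 + 1611/10 − 243/5) = 949/20, so the C-coordinate is -13/15.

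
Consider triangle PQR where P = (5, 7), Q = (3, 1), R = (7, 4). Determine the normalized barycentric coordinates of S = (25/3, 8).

(2/3, -2/3, 1)

Signed area of the reference triangle: [PQR] = ½·(5·(1−4) + 3·(4−7) + 7·(7−1)) = ½·(-15 − 9 + 42) = 9.
[SQR] = ½·((25/3)·(1−4) + 3·(4−8) + 7·(8−1)) = ½·(-25 − 12 + 49) = 6, so the P-coordinate is 6/9 = 2/3.
[PSR] = ½·(5·(8−4) + (25/3)·(4−7) + 7·(7−8)) = ½·(20 − 25 − 7) = -6, so the Q-coordinate is -2/3.
[PQS] = ½·(5·(1−8) + 3·(8−7) + (25/3)·(7−1)) = ½·(-35 + 3 + 50) = 9, so the R-coordinate is 1.
Check: 2/3 − 2/3 + 1 = 1.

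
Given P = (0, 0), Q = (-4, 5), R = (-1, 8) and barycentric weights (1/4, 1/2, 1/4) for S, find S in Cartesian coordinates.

S = (1/4)·P + (1/2)·Q + (1/4)·R.
x-coordinate: (1/4)·0 + (1/2)·(-4) + (1/4)·(-1) = -9/4.
y-coordinate: (1/4)·0 + (1/2)·5 + (1/4)·8 = 9/2.

(-9/4, 9/2)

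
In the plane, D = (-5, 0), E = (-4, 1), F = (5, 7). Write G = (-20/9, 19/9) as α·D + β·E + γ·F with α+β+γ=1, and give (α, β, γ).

Signed area of the reference triangle: [DEF] = ½·((-5)·(1−7) + (-4)·(7−0) + 5·(0−1)) = ½·(30 − 28 − 5) = -3/2.
[GEF] = ½·((-20/9)·(1−7) + (-4)·(7−(19/9)) + 5·(19/9−1)) = ½·(40/3 − 176/9 + 50/9) = -1/3, so the D-coordinate is (-1/3)/(-3/2) = 2/9.
[DGF] = ½·((-5)·(19/9−7) + (-20/9)·(7−0) + 5·(0−(19/9))) = ½·(220/9 − 140/9 − 95/9) = -5/6, so the E-coordinate is 5/9.
[DEG] = ½·((-5)·(1−(19/9)) + (-4)·(19/9−0) + (-20/9)·(0−1)) = ½·(50/9 − 76/9 + 20/9) = -1/3, so the F-coordinate is 2/9.
Check: 2/9 + 5/9 + 2/9 = 1.

(2/9, 5/9, 2/9)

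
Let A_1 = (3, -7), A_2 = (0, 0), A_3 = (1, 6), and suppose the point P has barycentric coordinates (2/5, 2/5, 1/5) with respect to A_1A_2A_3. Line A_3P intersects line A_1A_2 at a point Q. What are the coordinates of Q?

Line A_3P meets A_1A_2 where the A_3-coordinate vanishes; zeroing P's A_3-weight and renormalizing leaves A_1, A_2-weights 2/5 : 2/5 → (1/2, 1/2).
So Q = (1/2)·A_1 + (1/2)·A_2 = (3/2, -7/2).

(3/2, -7/2)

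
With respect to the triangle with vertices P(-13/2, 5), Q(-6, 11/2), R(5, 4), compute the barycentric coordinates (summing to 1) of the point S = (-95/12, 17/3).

(1/6, 1, -1/6)

Signed area of the reference triangle: [PQR] = ½·((-13/2)·(11/2−4) + (-6)·(4−5) + 5·(5−(11/2))) = ½·(-39/4 + 6 − 5/2) = -25/8.
[SQR] = ½·((-95/12)·(11/2−4) + (-6)·(4−(17/3)) + 5·(17/3−(11/2))) = ½·(-95/8 + 10 + 5/6) = -25/48, so the P-coordinate is (-25/48)/(-25/8) = 1/6.
[PSR] = ½·((-13/2)·(17/3−4) + (-95/12)·(4−5) + 5·(5−(17/3))) = ½·(-65/6 + 95/12 − 10/3) = -25/8, so the Q-coordinate is 1.
[PQS] = ½·((-13/2)·(11/2−(17/3)) + (-6)·(17/3−5) + (-95/12)·(5−(11/2))) = ½·(13/12 − 4 + 95/24) = 25/48, so the R-coordinate is -1/6.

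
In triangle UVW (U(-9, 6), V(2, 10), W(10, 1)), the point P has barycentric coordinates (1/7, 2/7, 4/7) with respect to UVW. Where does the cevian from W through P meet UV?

(-5/3, 26/3)

Line WP meets UV where the W-coordinate vanishes; zeroing P's W-weight and renormalizing leaves U, V-weights 1/7 : 2/7 → (1/3, 2/3).
So Q = (1/3)·U + (2/3)·V = (-5/3, 26/3).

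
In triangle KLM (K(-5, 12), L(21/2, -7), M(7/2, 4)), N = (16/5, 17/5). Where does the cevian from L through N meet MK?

(11/8, 6)

Barycentric coordinates of N with respect to KLM: (1/5, 1/5, 3/5).
On side MK the L-coordinate is zero; dropping N's L-weight 1/5 and renormalizing the remaining 3/5 : 1/5 gives weights 3/4, 1/4 on M, K.
J = (3/4)·(7/2, 4) + (1/4)·(-5, 12) = (11/8, 6).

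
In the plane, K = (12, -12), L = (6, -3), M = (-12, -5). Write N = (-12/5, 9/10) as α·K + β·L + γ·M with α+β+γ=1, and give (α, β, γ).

Signed area of the reference triangle: [KLM] = ½·(12·(-3−(-5)) + 6·(-5−(-12)) + (-12)·(-12−(-3))) = ½·(24 + 42 + 108) = 87.
[NLM] = ½·((-12/5)·(-3−(-5)) + 6·(-5−(9/10)) + (-12)·(9/10−(-3))) = ½·(-24/5 − 177/5 − 234/5) = -87/2, so the K-coordinate is (-87/2)/87 = -1/2.
[KNM] = ½·(12·(9/10−(-5)) + (-12/5)·(-5−(-12)) + (-12)·(-12−(9/10))) = ½·(354/5 − 84/5 + 774/5) = 522/5, so the L-coordinate is 6/5.
[KLN] = ½·(12·(-3−(9/10)) + 6·(9/10−(-12)) + (-12/5)·(-12−(-3))) = ½·(-234/5 + 387/5 + 108/5) = 261/10, so the M-coordinate is 3/10.

(-1/2, 6/5, 3/10)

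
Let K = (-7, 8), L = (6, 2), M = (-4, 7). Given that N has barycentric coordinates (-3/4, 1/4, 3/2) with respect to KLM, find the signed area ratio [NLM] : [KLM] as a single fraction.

-3/4

The signed ratio [NLM]/[KLM] equals the barycentric coordinate of N at vertex K, which is -3/4.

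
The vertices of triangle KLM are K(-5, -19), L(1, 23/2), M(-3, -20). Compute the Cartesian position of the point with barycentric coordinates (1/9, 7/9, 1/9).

(-1/9, 83/18)

N = (1/9)·K + (7/9)·L + (1/9)·M.
x-coordinate: (1/9)·(-5) + (7/9)·1 + (1/9)·(-3) = -1/9.
y-coordinate: (1/9)·(-19) + (7/9)·(23/2) + (1/9)·(-20) = 83/18.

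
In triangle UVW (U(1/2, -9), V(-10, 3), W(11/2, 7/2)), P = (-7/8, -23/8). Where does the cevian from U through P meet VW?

(-9/4, 13/4)

Barycentric coordinates of P with respect to UVW: (1/2, 1/4, 1/4).
On side VW the U-coordinate is zero; dropping P's U-weight 1/2 and renormalizing the remaining 1/4 : 1/4 gives weights 1/2, 1/2 on V, W.
Q = (1/2)·(-10, 3) + (1/2)·(11/2, 7/2) = (-9/4, 13/4).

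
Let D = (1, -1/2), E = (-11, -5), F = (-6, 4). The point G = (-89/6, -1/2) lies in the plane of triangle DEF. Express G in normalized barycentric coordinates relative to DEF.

Signed area of the reference triangle: [DEF] = ½·(1·(-5−4) + (-11)·(4−(-1/2)) + (-6)·(-1/2−(-5))) = ½·(-9 − 99/2 − 27) = -171/4.
[GEF] = ½·((-89/6)·(-5−4) + (-11)·(4−(-1/2)) + (-6)·(-1/2−(-5))) = ½·(267/2 − 99/2 − 27) = 57/2, so the D-coordinate is (57/2)/(-171/4) = -2/3.
[DGF] = ½·(1·(-1/2−4) + (-89/6)·(4−(-1/2)) + (-6)·(-1/2−(-1/2))) = ½·(-9/2 − 267/4 + 0) = -285/8, so the E-coordinate is 5/6.
[DEG] = ½·(1·(-5−(-1/2)) + (-11)·(-1/2−(-1/2)) + (-89/6)·(-1/2−(-5))) = ½·(-9/2 + 0 − 267/4) = -285/8, so the F-coordinate is 5/6.
Check: -2/3 + 5/6 + 5/6 = 1.

(-2/3, 5/6, 5/6)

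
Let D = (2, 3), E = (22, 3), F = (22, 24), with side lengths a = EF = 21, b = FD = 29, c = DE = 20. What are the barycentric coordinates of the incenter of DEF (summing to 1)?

The incenter has barycentric coordinates proportional to the opposite side lengths: (21 : 29 : 20).
Normalizing by 21+29+20 = 70 gives (3/10, 29/70, 2/7).

(3/10, 29/70, 2/7)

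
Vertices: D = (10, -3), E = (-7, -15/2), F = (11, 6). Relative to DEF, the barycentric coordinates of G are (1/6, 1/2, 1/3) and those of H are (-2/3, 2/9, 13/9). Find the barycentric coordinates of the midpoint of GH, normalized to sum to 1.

(-1/4, 13/36, 8/9)

Since both coordinate triples sum to 1, the midpoint's barycentrics are the componentwise average.
(1/6+-2/3)/2 = -1/4; similarly 13/36 and 8/9.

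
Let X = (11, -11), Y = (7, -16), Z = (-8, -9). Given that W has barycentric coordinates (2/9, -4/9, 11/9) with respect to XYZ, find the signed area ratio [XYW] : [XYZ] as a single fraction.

11/9

The signed ratio [XYW]/[XYZ] equals the barycentric coordinate of W at vertex Z, which is 11/9.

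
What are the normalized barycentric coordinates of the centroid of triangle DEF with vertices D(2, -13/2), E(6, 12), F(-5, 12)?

The centroid is the average of the vertices, so each weight is 1/3.

(1/3, 1/3, 1/3)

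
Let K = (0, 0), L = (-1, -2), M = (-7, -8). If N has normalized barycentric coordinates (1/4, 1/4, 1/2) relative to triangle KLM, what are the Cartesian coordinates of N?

N = (1/4)·K + (1/4)·L + (1/2)·M.
x-coordinate: (1/4)·0 + (1/4)·(-1) + (1/2)·(-7) = -15/4.
y-coordinate: (1/4)·0 + (1/4)·(-2) + (1/2)·(-8) = -9/2.

(-15/4, -9/2)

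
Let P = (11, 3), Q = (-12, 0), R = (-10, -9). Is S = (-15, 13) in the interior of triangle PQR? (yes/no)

Barycentric coordinates of S: (-1/213, 174/71, -308/213).
The three coordinates are negative, positive, negative; a point is interior exactly when all three are positive.

no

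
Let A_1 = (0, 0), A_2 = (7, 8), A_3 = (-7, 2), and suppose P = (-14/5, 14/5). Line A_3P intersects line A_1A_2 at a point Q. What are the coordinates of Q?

Barycentric coordinates of P with respect to A_1A_2A_3: (1/5, 1/5, 3/5).
On side A_1A_2 the A_3-coordinate is zero; dropping P's A_3-weight 3/5 and renormalizing the remaining 1/5 : 1/5 gives weights 1/2, 1/2 on A_1, A_2.
Q = (1/2)·(0, 0) + (1/2)·(7, 8) = (7/2, 4).

(7/2, 4)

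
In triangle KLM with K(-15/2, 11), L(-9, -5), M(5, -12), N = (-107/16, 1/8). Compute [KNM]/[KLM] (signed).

[KLM] = ½·((-15/2)·(-5−(-12)) + (-9)·(-12−11) + 5·(11−(-5))) = ½·(-105/2 + 207 + 80) = 469/4.
[KNM] = ½·((-15/2)·(1/8−(-12)) + (-107/16)·(-12−11) + 5·(11−(1/8))) = ½·(-1455/16 + 2461/16 + 435/8) = 469/8, so the ratio is (469/8)/(469/4) = 1/2.

1/2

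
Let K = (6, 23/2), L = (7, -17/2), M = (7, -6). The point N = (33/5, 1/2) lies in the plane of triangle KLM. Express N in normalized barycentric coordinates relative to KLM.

(2/5, 1/5, 2/5)

Signed area of the reference triangle: [KLM] = ½·(6·(-17/2−(-6)) + 7·(-6−(23/2)) + 7·(23/2−(-17/2))) = ½·(-15 − 245/2 + 140) = 5/4.
[NLM] = ½·((33/5)·(-17/2−(-6)) + 7·(-6−(1/2)) + 7·(1/2−(-17/2))) = ½·(-33/2 − 91/2 + 63) = 1/2, so the K-coordinate is (1/2)/(5/4) = 2/5.
[KNM] = ½·(6·(1/2−(-6)) + (33/5)·(-6−(23/2)) + 7·(23/2−(1/2))) = ½·(39 − 231/2 + 77) = 1/4, so the L-coordinate is 1/5.
[KLN] = ½·(6·(-17/2−(1/2)) + 7·(1/2−(23/2)) + (33/5)·(23/2−(-17/2))) = ½·(-54 − 77 + 132) = 1/2, so the M-coordinate is 2/5.
Check: 2/5 + 1/5 + 2/5 = 1.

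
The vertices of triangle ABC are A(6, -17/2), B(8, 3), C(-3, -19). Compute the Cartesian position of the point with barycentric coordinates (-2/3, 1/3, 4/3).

P = (-2/3)·A + (1/3)·B + (4/3)·C.
x-coordinate: (-2/3)·6 + (1/3)·8 + (4/3)·(-3) = -16/3.
y-coordinate: (-2/3)·(-17/2) + (1/3)·3 + (4/3)·(-19) = -56/3.

(-16/3, -56/3)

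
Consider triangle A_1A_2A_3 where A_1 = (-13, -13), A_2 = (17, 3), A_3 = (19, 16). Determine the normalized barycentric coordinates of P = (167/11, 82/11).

(1/11, 5/11, 5/11)

Signed area of the reference triangle: [A_1A_2A_3] = ½·((-13)·(3−16) + 17·(16−(-13)) + 19·(-13−3)) = ½·(169 + 493 − 304) = 179.
[PA_2A_3] = ½·((167/11)·(3−16) + 17·(16−(82/11)) + 19·(82/11−3)) = ½·(-2171/11 + 1598/11 + 931/11) = 179/11, so the A_1-coordinate is (179/11)/179 = 1/11.
[A_1PA_3] = ½·((-13)·(82/11−16) + (167/11)·(16−(-13)) + 19·(-13−(82/11))) = ½·(1222/11 + 4843/11 − 4275/11) = 895/11, so the A_2-coordinate is 5/11.
[A_1A_2P] = ½·((-13)·(3−(82/11)) + 17·(82/11−(-13)) + (167/11)·(-13−3)) = ½·(637/11 + 3825/11 − 2672/11) = 895/11, so the A_3-coordinate is 5/11.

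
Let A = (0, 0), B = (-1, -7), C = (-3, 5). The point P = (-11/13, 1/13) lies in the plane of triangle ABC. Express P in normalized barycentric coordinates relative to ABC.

Signed area of the reference triangle: [ABC] = ½·(0·(-7−5) + (-1)·(5−0) + (-3)·(0−(-7))) = ½·(0 − 5 − 21) = -13.
[PBC] = ½·((-11/13)·(-7−5) + (-1)·(5−(1/13)) + (-3)·(1/13−(-7))) = ½·(132/13 − 64/13 − 276/13) = -8, so the A-coordinate is (-8)/(-13) = 8/13.
[APC] = ½·(0·(1/13−5) + (-11/13)·(5−0) + (-3)·(0−(1/13))) = ½·(0 − 55/13 + 3/13) = -2, so the B-coordinate is 2/13.
[ABP] = ½·(0·(-7−(1/13)) + (-1)·(1/13−0) + (-11/13)·(0−(-7))) = ½·(0 − 1/13 − 77/13) = -3, so the C-coordinate is 3/13.
Check: 8/13 + 2/13 + 3/13 = 1.

(8/13, 2/13, 3/13)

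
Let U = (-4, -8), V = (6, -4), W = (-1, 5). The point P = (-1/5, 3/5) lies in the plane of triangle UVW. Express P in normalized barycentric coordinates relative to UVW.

(1/5, 1/5, 3/5)

Signed area of the reference triangle: [UVW] = ½·((-4)·(-4−5) + 6·(5−(-8)) + (-1)·(-8−(-4))) = ½·(36 + 78 + 4) = 59.
[PVW] = ½·((-1/5)·(-4−5) + 6·(5−(3/5)) + (-1)·(3/5−(-4))) = ½·(9/5 + 132/5 − 23/5) = 59/5, so the U-coordinate is (59/5)/59 = 1/5.
[UPW] = ½·((-4)·(3/5−5) + (-1/5)·(5−(-8)) + (-1)·(-8−(3/5))) = ½·(88/5 − 13/5 + 43/5) = 59/5, so the V-coordinate is 1/5.
[UVP] = ½·((-4)·(-4−(3/5)) + 6·(3/5−(-8)) + (-1/5)·(-8−(-4))) = ½·(92/5 + 258/5 + 4/5) = 177/5, so the W-coordinate is 3/5.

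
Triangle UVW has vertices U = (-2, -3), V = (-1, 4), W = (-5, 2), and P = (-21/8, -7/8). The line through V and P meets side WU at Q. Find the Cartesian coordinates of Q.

(-20/7, -11/7)

Barycentric coordinates of P with respect to UVW: (5/8, 1/8, 1/4).
On side WU the V-coordinate is zero; dropping P's V-weight 1/8 and renormalizing the remaining 1/4 : 5/8 gives weights 2/7, 5/7 on W, U.
Q = (2/7)·(-5, 2) + (5/7)·(-2, -3) = (-20/7, -11/7).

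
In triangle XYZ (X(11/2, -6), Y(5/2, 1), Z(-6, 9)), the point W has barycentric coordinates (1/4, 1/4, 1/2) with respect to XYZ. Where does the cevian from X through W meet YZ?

Line XW meets YZ where the X-coordinate vanishes; zeroing W's X-weight and renormalizing leaves Y, Z-weights 1/4 : 1/2 → (1/3, 2/3).
So V = (1/3)·Y + (2/3)·Z = (-19/6, 19/3).

(-19/6, 19/3)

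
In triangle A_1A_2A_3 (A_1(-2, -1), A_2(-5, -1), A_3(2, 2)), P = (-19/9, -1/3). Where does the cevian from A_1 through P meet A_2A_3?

(-11/5, 1/5)

Barycentric coordinates of P with respect to A_1A_2A_3: (4/9, 1/3, 2/9).
On side A_2A_3 the A_1-coordinate is zero; dropping P's A_1-weight 4/9 and renormalizing the remaining 1/3 : 2/9 gives weights 3/5, 2/5 on A_2, A_3.
Q = (3/5)·(-5, -1) + (2/5)·(2, 2) = (-11/5, 1/5).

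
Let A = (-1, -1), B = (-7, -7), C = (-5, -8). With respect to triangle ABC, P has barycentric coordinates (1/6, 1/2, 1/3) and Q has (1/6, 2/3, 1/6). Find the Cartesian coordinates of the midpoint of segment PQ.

Barycentric coordinates of the midpoint are the average: (1/6, 7/12, 1/4).
Converting: (1/6)·A + (7/12)·B + (1/4)·C = (-11/2, -25/4).

(-11/2, -25/4)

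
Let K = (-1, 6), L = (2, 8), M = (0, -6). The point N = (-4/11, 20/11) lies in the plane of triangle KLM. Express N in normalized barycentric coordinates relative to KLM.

(6/11, 1/11, 4/11)

Signed area of the reference triangle: [KLM] = ½·((-1)·(8−(-6)) + 2·(-6−6) + 0·(6−8)) = ½·(-14 − 24 + 0) = -19.
[NLM] = ½·((-4/11)·(8−(-6)) + 2·(-6−(20/11)) + 0·(20/11−8)) = ½·(-56/11 − 172/11 + 0) = -114/11, so the K-coordinate is (-114/11)/(-19) = 6/11.
[KNM] = ½·((-1)·(20/11−(-6)) + (-4/11)·(-6−6) + 0·(6−(20/11))) = ½·(-86/11 + 48/11 + 0) = -19/11, so the L-coordinate is 1/11.
[KLN] = ½·((-1)·(8−(20/11)) + 2·(20/11−6) + (-4/11)·(6−8)) = ½·(-68/11 − 92/11 + 8/11) = -76/11, so the M-coordinate is 4/11.
Check: 6/11 + 1/11 + 4/11 = 1.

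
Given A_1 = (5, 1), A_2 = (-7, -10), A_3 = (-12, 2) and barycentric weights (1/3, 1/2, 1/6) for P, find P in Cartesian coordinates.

P = (1/3)·A_1 + (1/2)·A_2 + (1/6)·A_3.
x-coordinate: (1/3)·5 + (1/2)·(-7) + (1/6)·(-12) = -23/6.
y-coordinate: (1/3)·1 + (1/2)·(-10) + (1/6)·2 = -13/3.

(-23/6, -13/3)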